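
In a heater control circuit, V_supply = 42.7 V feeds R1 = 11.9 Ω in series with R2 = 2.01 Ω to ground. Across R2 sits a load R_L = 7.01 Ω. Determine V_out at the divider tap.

V_out ≈ 4.95 V

The load sits in parallel with R2, giving an effective lower resistance R2' = R2·R_L/(R2+R_L) = 1.562 Ω.
Now apply the divider: V_out = 42.7 × 0.1160 = 4.955 V.
(Unloaded it would be 6.17 V; the load pulls it down.)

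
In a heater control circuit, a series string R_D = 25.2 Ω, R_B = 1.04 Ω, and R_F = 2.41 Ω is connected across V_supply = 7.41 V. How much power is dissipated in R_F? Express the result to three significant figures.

P ≈ 0.161 W

The common current is I = 7.41/28.65 = 0.2586 A.
P = I²R = 0.06689 × 2.41 = 0.1612 W.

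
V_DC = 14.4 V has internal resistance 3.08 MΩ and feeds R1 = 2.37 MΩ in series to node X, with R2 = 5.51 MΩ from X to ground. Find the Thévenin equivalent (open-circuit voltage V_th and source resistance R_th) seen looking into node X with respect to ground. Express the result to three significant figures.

R1' = 3.08 + 2.37 = 5.450 MΩ (source resistance + R1).
V_th is the unloaded tap voltage: V_DC · R2/(R1'+R2) = 14.4 × 0.5027 = 7.239 V.
Looking into X with the source shorted: R_th = R1'·R2/(R1'+R2) = 5.450 × 5.51/10.96 = 2.740 MΩ.

V_th ≈ 7.24 V, R_th ≈ 2.74 MΩ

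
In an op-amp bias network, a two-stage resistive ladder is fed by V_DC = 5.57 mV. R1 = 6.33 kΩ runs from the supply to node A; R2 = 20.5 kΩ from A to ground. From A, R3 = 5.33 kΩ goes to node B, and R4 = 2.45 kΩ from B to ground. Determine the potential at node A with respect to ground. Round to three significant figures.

V_A ≈ 2.62 mV

Looking into the second stage from A: R3 + R4 = 7.780 kΩ appears in parallel with R2.
Effective lower resistance at A: R2 ‖ 7.780 = 5.640 kΩ.
First divider: V_A = V_DC · 5.640/(6.33 + 5.640) = 2.624 mV.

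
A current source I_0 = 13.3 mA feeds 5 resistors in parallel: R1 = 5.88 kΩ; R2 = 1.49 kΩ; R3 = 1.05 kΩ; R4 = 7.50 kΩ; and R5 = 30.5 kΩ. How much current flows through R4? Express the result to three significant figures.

I ≈ 0.905 mA

ΣG = 1/5.88 + 1/1.49 + 1/1.05 + 1/7.50 + 1/30.5 = 1.960.
By the current-divider rule, I = I_0 · G_k/ΣG = 13.3 × 0.06804 = 0.9049 mA.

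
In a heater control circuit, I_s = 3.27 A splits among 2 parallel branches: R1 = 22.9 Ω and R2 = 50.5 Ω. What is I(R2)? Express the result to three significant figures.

For two parallel branches, I_k = I_s · (other R)/(sum of R).
I(R2) = 3.27 × 22.9/(22.9 + 50.5) = 3.27 × 0.3120 = 1.020 A.

I ≈ 1.02 A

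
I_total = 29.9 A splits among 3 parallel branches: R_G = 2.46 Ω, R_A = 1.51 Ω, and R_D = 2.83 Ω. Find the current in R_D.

I ≈ 7.43 A

Total conductance ΣG = 1/2.46 + 1/1.51 + 1/2.83 = 1.422 (units of 1/Ω).
By the current-divider rule, I = I_total · G_k/ΣG = 29.9 × 0.2485 = 7.429 A.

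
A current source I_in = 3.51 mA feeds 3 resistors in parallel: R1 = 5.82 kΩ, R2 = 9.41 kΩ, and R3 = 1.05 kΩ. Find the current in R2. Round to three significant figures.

I ≈ 0.303 mA

Conductances: ΣG = 1/5.82 + 1/9.41 + 1/1.05 = 1.230 (1/kΩ).
R2 takes the fraction G_k/ΣG = 0.1063/1.230 = 0.08637, so I = 3.51 × 0.08637 = 0.3031 mA.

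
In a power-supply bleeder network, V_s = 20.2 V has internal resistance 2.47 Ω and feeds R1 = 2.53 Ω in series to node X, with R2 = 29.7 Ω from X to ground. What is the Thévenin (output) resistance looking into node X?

R_th ≈ 4.28 Ω

R1' = 2.47 + 2.53 = 5.000 Ω (source resistance + R1).
Looking into X with the source shorted: R_th = R1'·R2/(R1'+R2) = 5.000 × 29.7/34.70 = 4.280 Ω.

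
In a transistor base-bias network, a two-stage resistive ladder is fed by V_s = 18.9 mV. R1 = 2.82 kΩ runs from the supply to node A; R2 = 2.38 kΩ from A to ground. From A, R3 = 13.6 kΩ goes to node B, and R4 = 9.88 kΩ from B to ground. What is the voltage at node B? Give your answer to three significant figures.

Node A sees R2 in parallel with the series input of stage 2, R3 + R4 = 23.48 kΩ.
Effective lower resistance at A: R2 ‖ 23.48 = 2.161 kΩ.
So V_A = 18.9 × 0.4338 = 8.200 mV.
V_B = V_A × 0.4208 = 3.450 mV.

V_B ≈ 3.45 mV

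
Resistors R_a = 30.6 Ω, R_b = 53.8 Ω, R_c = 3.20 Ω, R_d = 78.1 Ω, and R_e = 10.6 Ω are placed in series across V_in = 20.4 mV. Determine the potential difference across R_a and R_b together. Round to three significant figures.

V ≈ 9.77 mV

Series total: ΣR = 30.6 + 53.8 + 3.20 + 78.1 + 10.6 = 176.3 Ω.
R_{R_a..R_b} = 30.6 + 53.8 = 84.40 Ω.
V = V_in · R/ΣR = 20.4 × 0.4787 = 9.766 mV.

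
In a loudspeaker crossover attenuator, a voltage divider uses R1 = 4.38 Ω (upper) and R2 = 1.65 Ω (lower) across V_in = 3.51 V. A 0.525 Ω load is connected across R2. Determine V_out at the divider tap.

The load sits in parallel with R2, giving an effective lower resistance R2' = R2·R_L/(R2+R_L) = 0.3983 Ω.
Now apply the divider: V_out = 3.51 × 0.08335 = 0.2926 V.

V_out ≈ 0.293 V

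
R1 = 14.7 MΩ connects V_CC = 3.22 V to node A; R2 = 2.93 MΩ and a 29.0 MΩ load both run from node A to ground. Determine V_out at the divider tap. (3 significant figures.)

V_out ≈ 0.494 V

R2 ‖ R_L = (2.93 × 29.0)/(2.93 + 29.0) = 2.661 MΩ.
Then V_out = V_CC · R2'/(R1 + R2') = 3.22 × 2.661/17.36 = 0.4936 V.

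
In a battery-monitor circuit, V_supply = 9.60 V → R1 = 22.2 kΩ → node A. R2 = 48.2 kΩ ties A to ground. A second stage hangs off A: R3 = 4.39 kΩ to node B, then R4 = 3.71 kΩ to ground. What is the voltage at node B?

V_B ≈ 1.05 V

The second stage (R3 + R4 = 8.100 kΩ) loads node A in parallel with R2.
Effective lower resistance at A: R2 ‖ 8.100 = 6.935 kΩ.
V_A = 9.60 × 6.935/(22.2 + 6.935) = 2.285 V.
V_B = V_A × 0.4580 = 1.047 V.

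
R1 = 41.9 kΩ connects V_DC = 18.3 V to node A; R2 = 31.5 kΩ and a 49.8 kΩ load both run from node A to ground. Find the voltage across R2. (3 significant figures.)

The load sits in parallel with R2, giving an effective lower resistance R2' = R2·R_L/(R2+R_L) = 19.30 kΩ.
Then V_out = V_DC · R2'/(R1 + R2') = 18.3 × 19.30/61.20 = 5.770 V.
(Unloaded it would be 7.85 V; the load pulls it down.)

V_out ≈ 5.77 V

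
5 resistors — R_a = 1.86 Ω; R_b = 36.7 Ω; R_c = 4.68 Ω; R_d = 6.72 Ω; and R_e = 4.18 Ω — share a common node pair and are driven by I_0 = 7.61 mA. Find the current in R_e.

Total conductance ΣG = 1/1.86 + 1/36.7 + 1/4.68 + 1/6.72 + 1/4.18 = 1.167 (units of 1/Ω).
R_e takes the fraction G_k/ΣG = 0.2392/1.167 = 0.2051, so I = 7.61 × 0.2051 = 1.561 mA.

I ≈ 1.56 mA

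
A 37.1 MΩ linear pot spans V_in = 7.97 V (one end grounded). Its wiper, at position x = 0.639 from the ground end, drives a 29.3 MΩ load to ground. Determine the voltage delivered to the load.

V_out ≈ 3.94 V

Split the track: R_lower = x·R_p = 23.71 MΩ, R_upper = (1−x)·R_p = 13.39 MΩ.
(x·R_p) ‖ R_L = 13.10 MΩ.
Then V_out = V_in · 13.10/(13.39 + 13.10) = 3.942 V.
(Unloaded: V_out = x·V_in = 5.09 V.)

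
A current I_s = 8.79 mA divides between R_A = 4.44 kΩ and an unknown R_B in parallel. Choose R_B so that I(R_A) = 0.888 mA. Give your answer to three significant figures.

Two-branch current divider: I_A = I_s · R_B/(R_A + R_B).
0.888/8.79 = R_B/(R_A + R_B) → R_B = R_A · (0.1010)/(1 − 0.1010) = 4.44 × 0.1124 = 0.4990 kΩ.

R_B ≈ 0.499 kΩ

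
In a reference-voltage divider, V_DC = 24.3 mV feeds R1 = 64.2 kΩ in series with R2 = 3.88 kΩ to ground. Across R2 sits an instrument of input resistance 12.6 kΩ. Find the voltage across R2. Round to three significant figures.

V_out ≈ 1.07 mV

R2 ‖ R_L = (3.88 × 12.6)/(3.88 + 12.6) = 2.967 kΩ.
Now apply the divider: V_out = 24.3 × 0.04417 = 1.073 mV.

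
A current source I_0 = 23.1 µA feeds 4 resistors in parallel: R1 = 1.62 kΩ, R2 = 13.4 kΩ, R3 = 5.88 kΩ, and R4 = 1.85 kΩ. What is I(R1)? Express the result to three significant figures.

I ≈ 10.2 µA

ΣG = 1/1.62 + 1/13.4 + 1/5.88 + 1/1.85 = 1.403.
By the current-divider rule, I = I_0 · G_k/ΣG = 23.1 × 0.4401 = 10.17 µA.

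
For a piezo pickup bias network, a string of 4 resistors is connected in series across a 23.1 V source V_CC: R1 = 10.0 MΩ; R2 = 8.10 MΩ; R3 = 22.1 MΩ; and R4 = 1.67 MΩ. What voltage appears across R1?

V ≈ 5.52 V

Total series resistance ΣR = 10.0 + 8.10 + 22.1 + 1.67 = 41.87 MΩ.
V = V_CC · R/ΣR = 23.1 × 0.2388 = 5.517 V.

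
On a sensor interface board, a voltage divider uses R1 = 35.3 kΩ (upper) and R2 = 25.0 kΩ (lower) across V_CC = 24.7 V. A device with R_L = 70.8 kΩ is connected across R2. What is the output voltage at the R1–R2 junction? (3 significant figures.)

The load sits in parallel with R2, giving an effective lower resistance R2' = R2·R_L/(R2+R_L) = 18.48 kΩ.
Then V_out = V_CC · R2'/(R1 + R2') = 24.7 × 18.48/53.78 = 8.486 V.
(Unloaded it would be 10.2 V; the load pulls it down.)

V_out ≈ 8.49 V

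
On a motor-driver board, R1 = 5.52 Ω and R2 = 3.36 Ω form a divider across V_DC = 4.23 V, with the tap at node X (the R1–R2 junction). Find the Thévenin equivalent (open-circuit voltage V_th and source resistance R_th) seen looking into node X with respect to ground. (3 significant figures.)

V_th is the unloaded tap voltage: V_DC · R2/(R1+R2) = 4.23 × 0.3784 = 1.601 V.
Zeroing V_DC shorts the top of R1 to ground, so R_th = R1 ‖ R2 = 2.089 Ω.

V_th ≈ 1.60 V, R_th ≈ 2.09 Ω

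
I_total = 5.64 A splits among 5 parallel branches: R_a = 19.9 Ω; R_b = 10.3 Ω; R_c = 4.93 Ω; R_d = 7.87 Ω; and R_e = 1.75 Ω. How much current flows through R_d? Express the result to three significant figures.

I ≈ 0.683 A

Total conductance ΣG = 1/19.9 + 1/10.3 + 1/4.93 + 1/7.87 + 1/1.75 = 1.049 (units of 1/Ω).
Current divider: I(R_d) = I_total · G_k/ΣG = 5.64 × (0.1271/1.049) = 5.64 × 0.1212 = 0.6834 A.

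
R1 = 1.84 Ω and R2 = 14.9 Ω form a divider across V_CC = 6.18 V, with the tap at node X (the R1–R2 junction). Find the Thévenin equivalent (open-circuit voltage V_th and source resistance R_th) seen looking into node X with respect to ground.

Open-circuit (no load on X): V_th = V_CC · R2/(R1 + R2) = 6.18 × 14.9/(1.840 + 14.9) = 5.501 V.
Zeroing V_CC shorts the top of R1 to ground, so R_th = R1 ‖ R2 = 1.638 Ω.

V_th ≈ 5.50 V, R_th ≈ 1.64 Ω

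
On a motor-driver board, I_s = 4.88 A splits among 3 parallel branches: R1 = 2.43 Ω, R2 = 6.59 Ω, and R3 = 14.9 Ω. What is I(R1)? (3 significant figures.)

I ≈ 3.19 A

Total conductance ΣG = 1/2.43 + 1/6.59 + 1/14.9 = 0.6304 (units of 1/Ω).
By the current-divider rule, I = I_s · G_k/ΣG = 4.88 × 0.6528 = 3.186 A.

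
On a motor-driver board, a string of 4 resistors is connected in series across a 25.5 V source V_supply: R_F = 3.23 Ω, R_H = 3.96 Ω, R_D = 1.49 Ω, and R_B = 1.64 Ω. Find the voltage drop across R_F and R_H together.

V ≈ 17.8 V

Series total: ΣR = 3.23 + 3.96 + 1.49 + 1.64 = 10.32 Ω.
R_{R_F..R_H} = 3.23 + 3.96 = 7.190 Ω.
V = V_supply · R/ΣR = 25.5 × 0.6967 = 17.77 V.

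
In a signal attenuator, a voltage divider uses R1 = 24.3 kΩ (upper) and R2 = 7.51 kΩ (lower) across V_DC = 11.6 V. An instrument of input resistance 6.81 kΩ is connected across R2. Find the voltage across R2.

R2 ‖ R_L = (7.51 × 6.81)/(7.51 + 6.81) = 3.571 kΩ.
Then V_out = V_DC · R2'/(R1 + R2') = 11.6 × 3.571/27.87 = 1.486 V.

V_out ≈ 1.49 V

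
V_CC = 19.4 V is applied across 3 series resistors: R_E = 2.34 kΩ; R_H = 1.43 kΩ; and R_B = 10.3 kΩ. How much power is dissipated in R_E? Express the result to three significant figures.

P ≈ 4.45 mW

Series current I = V_CC/ΣR = 19.4/14.07 = 1.379 mA.
P(R_E) = I²·R_E = (1.379)² × 2.34 = 4.449 mW.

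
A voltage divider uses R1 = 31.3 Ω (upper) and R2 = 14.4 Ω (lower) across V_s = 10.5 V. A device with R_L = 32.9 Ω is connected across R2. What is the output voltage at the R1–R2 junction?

The load sits in parallel with R2, giving an effective lower resistance R2' = R2·R_L/(R2+R_L) = 10.02 Ω.
Voltage divider with the loaded lower leg: V_out = 10.5 × 10.02/(31.3 + 10.02) = 10.5 × 0.2424 = 2.545 V.
(Unloaded it would be 3.31 V; the load pulls it down.)

V_out ≈ 2.55 V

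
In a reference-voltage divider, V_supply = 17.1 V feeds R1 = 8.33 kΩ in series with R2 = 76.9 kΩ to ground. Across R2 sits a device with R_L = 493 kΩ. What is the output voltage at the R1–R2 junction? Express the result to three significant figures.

V_out ≈ 15.2 V

The load sits in parallel with R2, giving an effective lower resistance R2' = R2·R_L/(R2+R_L) = 66.52 kΩ.
Voltage divider with the loaded lower leg: V_out = 17.1 × 66.52/(8.33 + 66.52) = 17.1 × 0.8887 = 15.20 V.
(Unloaded it would be 15.4 V; the load pulls it down.)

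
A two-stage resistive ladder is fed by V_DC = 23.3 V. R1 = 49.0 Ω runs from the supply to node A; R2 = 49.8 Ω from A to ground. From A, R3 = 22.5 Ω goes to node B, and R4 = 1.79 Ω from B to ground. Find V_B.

V_B ≈ 0.429 V

The second stage (R3 + R4 = 24.29 Ω) loads node A in parallel with R2.
Effective lower resistance at A: R2 ‖ 24.29 = 16.33 Ω.
V_A = 23.3 × 16.33/(49.0 + 16.33) = 5.823 V.
V_B = V_A × 0.07369 = 0.4291 V.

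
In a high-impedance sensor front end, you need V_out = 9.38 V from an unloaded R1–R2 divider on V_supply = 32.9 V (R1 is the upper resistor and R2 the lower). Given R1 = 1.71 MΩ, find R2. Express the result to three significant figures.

V_out/V_supply = R2/(R1+R2) = 0.2851.
R2 = R1 · 0.2851/(1 − 0.2851) = 0.6820 MΩ.

R2 ≈ 0.682 MΩ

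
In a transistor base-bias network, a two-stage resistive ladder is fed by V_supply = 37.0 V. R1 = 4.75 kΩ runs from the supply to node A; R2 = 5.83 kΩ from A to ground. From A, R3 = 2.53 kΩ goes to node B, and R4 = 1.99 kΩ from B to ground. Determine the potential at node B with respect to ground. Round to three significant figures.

Node A sees R2 in parallel with the series input of stage 2, R3 + R4 = 4.520 kΩ.
Effective lower resistance at A: R2 ‖ 4.520 = 2.546 kΩ.
First divider: V_A = V_supply · 2.546/(4.75 + 2.546) = 12.91 V.
V_B = V_A × 0.4403 = 5.685 V.

V_B ≈ 5.68 V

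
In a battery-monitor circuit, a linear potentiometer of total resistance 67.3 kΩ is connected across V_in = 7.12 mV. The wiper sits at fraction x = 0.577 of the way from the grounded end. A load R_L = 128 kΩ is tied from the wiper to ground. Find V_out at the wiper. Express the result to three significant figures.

V_out ≈ 3.64 mV

The pot divides into 28.47 kΩ above the wiper and 38.83 kΩ below.
R_L loads the lower segment: effective lower R = 29.79 kΩ.
Loaded-divider output: V_out = 7.12 × 0.5114 = 3.641 mV.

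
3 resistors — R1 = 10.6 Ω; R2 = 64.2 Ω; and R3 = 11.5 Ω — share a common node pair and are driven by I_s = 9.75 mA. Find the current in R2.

I ≈ 0.771 mA

Total conductance ΣG = 1/10.6 + 1/64.2 + 1/11.5 = 0.1969 (units of 1/Ω).
Current divider: I(R2) = I_s · G_k/ΣG = 9.75 × (0.01558/0.1969) = 9.75 × 0.07912 = 0.7714 mA.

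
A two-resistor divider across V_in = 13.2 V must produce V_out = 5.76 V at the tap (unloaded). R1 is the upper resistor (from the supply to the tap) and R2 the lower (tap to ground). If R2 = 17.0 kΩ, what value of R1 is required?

R1 ≈ 22.0 kΩ

The divider ratio is R2/(R1+R2) = 5.76/13.2 = 0.4364.
So R1 = R2 · (V_in/V_out − 1) = 17.0 × (13.2/5.76 − 1) = 17.0 × 1.292 = 21.96 kΩ.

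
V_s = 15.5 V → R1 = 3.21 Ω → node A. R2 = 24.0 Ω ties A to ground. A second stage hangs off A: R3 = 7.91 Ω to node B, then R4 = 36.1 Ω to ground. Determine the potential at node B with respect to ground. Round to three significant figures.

V_B ≈ 10.5 V

The second stage (R3 + R4 = 44.01 Ω) loads node A in parallel with R2.
Effective lower resistance at A: R2 ‖ 44.01 = 15.53 Ω.
First divider: V_A = V_s · 15.53/(3.21 + 15.53) = 12.85 V.
V_B = V_A × 0.8203 = 10.54 V.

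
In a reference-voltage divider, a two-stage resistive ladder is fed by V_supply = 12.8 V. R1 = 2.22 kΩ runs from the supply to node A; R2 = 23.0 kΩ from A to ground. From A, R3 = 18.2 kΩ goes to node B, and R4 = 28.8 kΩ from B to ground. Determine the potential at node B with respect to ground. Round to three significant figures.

V_B ≈ 6.86 V

Looking into the second stage from A: R3 + R4 = 47.00 kΩ appears in parallel with R2.
Effective lower resistance at A: R2 ‖ 47.00 = 15.44 kΩ.
First divider: V_A = V_supply · 15.44/(2.22 + 15.44) = 11.19 V.
Stage 2 is unloaded, so V_B = V_A · R4/(R3+R4) = 11.19 × 28.8/47.00 = 6.858 V.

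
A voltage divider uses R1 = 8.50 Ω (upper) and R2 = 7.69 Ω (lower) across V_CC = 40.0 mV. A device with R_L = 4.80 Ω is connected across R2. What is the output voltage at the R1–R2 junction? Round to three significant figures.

First combine the lower leg with the load: R2 ‖ R_L = 2.955 Ω.
Then V_out = V_CC · R2'/(R1 + R2') = 40.0 × 2.955/11.46 = 10.32 mV.

V_out ≈ 10.3 mV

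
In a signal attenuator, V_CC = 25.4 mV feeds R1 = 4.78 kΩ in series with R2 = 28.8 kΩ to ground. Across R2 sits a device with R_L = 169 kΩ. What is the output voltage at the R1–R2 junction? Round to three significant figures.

The load sits in parallel with R2, giving an effective lower resistance R2' = R2·R_L/(R2+R_L) = 24.61 kΩ.
Now apply the divider: V_out = 25.4 × 0.8373 = 21.27 mV.

V_out ≈ 21.3 mV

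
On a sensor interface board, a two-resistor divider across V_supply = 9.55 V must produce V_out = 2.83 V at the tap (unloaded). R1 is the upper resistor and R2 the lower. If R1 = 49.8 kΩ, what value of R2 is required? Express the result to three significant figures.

R2 ≈ 21.0 kΩ

The divider ratio is R2/(R1+R2) = 2.83/9.55 = 0.2963.
So R2 = R1 · V_out/(V_supply − V_out) = 49.8 × 2.83/(9.55 − 2.83) = 49.8 × 0.4211 = 20.97 kΩ.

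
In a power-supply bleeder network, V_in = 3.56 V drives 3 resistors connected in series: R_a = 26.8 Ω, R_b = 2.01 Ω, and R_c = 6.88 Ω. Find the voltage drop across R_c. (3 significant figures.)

Series total: ΣR = 26.8 + 2.01 + 6.88 = 35.69 Ω.
By the voltage-divider rule, V = 3.56 × 6.880/35.69 = 0.6863 V.

V ≈ 0.686 V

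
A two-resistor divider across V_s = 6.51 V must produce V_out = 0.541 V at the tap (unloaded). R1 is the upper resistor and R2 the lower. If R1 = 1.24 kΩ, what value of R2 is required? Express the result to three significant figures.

R2 ≈ 0.112 kΩ

Required fraction k = V_out/V_s = 0.08310.
R2 = R1 · 0.08310/(1 − 0.08310) = 0.1124 kΩ.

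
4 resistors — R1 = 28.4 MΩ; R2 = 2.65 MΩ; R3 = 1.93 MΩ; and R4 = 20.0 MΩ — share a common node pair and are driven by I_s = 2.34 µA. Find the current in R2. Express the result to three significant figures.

I ≈ 0.900 µA

ΣG = 1/28.4 + 1/2.65 + 1/1.93 + 1/20.0 = 0.9807.
R2 takes the fraction G_k/ΣG = 0.3774/0.9807 = 0.3848, so I = 2.34 × 0.3848 = 0.9004 µA.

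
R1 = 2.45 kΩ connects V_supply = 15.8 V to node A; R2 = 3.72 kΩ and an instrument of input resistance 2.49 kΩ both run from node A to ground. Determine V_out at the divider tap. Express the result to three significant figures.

First combine the lower leg with the load: R2 ‖ R_L = 1.492 kΩ.
Now apply the divider: V_out = 15.8 × 0.3784 = 5.979 V.

V_out ≈ 5.98 V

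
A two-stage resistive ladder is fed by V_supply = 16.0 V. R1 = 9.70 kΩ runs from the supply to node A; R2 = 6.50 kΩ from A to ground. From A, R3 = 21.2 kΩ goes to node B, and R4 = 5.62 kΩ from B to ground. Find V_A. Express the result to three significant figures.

Looking into the second stage from A: R3 + R4 = 26.82 kΩ appears in parallel with R2.
R2 ‖ (R3+R4) = 5.232 kΩ.
So V_A = 16.0 × 0.3504 = 5.606 V.

V_A ≈ 5.61 V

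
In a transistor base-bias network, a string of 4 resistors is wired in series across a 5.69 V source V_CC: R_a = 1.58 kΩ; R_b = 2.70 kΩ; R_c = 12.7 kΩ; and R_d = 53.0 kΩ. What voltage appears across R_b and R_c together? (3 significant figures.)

Total series resistance ΣR = 1.58 + 2.70 + 12.7 + 53.0 = 69.98 kΩ.
R_{R_b..R_c} = 2.70 + 12.7 = 15.40 kΩ.
V = V_CC · R/ΣR = 5.69 × 0.2201 = 1.252 V.

V ≈ 1.25 V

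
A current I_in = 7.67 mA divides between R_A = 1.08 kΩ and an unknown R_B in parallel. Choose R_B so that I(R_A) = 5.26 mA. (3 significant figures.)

R_B ≈ 2.36 kΩ

The fraction through R_A equals R_B/(R_A+R_B).
5.26/7.67 = R_B/(R_A + R_B) → R_B = R_A · (0.6858)/(1 − 0.6858) = 1.08 × 2.183 = 2.357 kΩ.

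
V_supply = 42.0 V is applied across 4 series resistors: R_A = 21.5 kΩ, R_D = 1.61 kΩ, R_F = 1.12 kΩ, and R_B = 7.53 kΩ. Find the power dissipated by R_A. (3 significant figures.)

The common current is I = 42.0/31.76 = 1.322 mA.
P = I²R = 1.749 × 21.5 = 37.60 mW.

P ≈ 37.6 mW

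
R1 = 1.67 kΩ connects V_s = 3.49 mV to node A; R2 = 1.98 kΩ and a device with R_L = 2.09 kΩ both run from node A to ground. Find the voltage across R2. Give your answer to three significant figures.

V_out ≈ 1.32 mV

First combine the lower leg with the load: R2 ‖ R_L = 1.017 kΩ.
Then V_out = V_s · R2'/(R1 + R2') = 3.49 × 1.017/2.687 = 1.321 mV.
(Unloaded it would be 1.89 mV; the load pulls it down.)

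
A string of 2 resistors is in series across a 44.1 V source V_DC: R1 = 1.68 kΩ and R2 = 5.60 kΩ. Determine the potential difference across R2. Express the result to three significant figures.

ΣR = 1.68 + 5.60 = 7.280 kΩ.
V = V_DC · R/ΣR = 44.1 × 0.7692 = 33.92 V.

V ≈ 33.9 V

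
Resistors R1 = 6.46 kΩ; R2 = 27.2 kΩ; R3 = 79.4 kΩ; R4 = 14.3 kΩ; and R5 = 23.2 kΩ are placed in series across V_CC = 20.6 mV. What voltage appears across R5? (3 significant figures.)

Total series resistance ΣR = 6.46 + 27.2 + 79.4 + 14.3 + 23.2 = 150.6 kΩ.
V = V_CC · R/ΣR = 20.6 × 0.1541 = 3.174 mV.

V ≈ 3.17 mV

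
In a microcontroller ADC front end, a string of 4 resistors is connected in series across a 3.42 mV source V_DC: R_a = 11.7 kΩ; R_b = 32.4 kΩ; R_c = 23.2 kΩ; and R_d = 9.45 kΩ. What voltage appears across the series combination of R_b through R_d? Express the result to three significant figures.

Total series resistance ΣR = 11.7 + 32.4 + 23.2 + 9.45 = 76.75 kΩ.
R_{R_b..R_d} = 32.4 + 23.2 + 9.45 = 65.05 kΩ.
By the voltage-divider rule, V = 3.42 × 65.05/76.75 = 2.899 mV.

V ≈ 2.90 mV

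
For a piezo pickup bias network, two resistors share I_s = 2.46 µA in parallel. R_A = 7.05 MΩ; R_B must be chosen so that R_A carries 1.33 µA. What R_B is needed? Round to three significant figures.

In a two-way split, I_A/I_s = R_B/(R_A + R_B).
With f = 0.5407, R_B = R_A · f/(1−f) = 7.05 × 1.177 = 8.298 MΩ.

R_B ≈ 8.30 MΩ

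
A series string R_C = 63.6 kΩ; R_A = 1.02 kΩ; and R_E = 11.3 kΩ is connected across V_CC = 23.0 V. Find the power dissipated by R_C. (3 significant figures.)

Series current I = V_CC/ΣR = 23.0/75.92 = 0.3030 mA.
P(R_C) = I²·R_C = (0.3030)² × 63.6 = 5.837 mW.

P ≈ 5.84 mW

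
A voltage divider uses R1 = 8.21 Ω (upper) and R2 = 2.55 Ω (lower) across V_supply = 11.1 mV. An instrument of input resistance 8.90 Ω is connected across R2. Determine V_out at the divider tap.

R2 ‖ R_L = (2.55 × 8.90)/(2.55 + 8.90) = 1.982 Ω.
Now apply the divider: V_out = 11.1 × 0.1945 = 2.159 mV.

V_out ≈ 2.16 mV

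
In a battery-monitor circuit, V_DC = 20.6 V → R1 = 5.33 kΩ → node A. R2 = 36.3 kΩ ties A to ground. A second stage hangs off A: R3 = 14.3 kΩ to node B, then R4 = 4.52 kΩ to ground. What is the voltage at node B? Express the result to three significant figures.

Node A sees R2 in parallel with the series input of stage 2, R3 + R4 = 18.82 kΩ.
R2 ‖ (R3+R4) = 12.39 kΩ.
So V_A = 20.6 × 0.6993 = 14.41 V.
V_B = V_A × 0.2402 = 3.460 V.

V_B ≈ 3.46 V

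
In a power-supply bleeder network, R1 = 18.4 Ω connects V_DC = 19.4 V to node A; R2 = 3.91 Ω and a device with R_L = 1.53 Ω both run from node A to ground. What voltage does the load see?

V_out ≈ 1.09 V

First combine the lower leg with the load: R2 ‖ R_L = 1.100 Ω.
Then V_out = V_DC · R2'/(R1 + R2') = 19.4 × 1.100/19.50 = 1.094 V.
(Unloaded it would be 3.40 V; the load pulls it down.)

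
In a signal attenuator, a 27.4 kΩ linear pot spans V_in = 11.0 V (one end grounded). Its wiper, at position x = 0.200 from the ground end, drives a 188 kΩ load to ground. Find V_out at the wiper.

The pot divides into 21.92 kΩ above the wiper and 5.480 kΩ below.
R_L loads the lower segment: effective lower R = 5.325 kΩ.
V_out = 11.0 × 5.325/(21.92 + 5.325) = 2.150 V.
(Unloaded: V_out = x·V_in = 2.20 V.)

V_out ≈ 2.15 V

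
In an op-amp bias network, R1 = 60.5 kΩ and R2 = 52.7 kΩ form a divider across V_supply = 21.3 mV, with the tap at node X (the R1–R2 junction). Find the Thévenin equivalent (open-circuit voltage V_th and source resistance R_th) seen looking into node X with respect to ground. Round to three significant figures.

Open-circuit (no load on X): V_th = V_supply · R2/(R1 + R2) = 21.3 × 52.7/(60.50 + 52.7) = 9.916 mV.
Looking into X with the source shorted: R_th = R1·R2/(R1+R2) = 60.50 × 52.7/113.2 = 28.17 kΩ.

V_th ≈ 9.92 mV, R_th ≈ 28.2 kΩ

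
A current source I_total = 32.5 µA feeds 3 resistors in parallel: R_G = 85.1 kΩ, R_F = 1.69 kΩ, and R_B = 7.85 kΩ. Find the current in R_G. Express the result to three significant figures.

I ≈ 0.523 µA

Conductances: ΣG = 1/85.1 + 1/1.69 + 1/7.85 = 0.7309 (1/kΩ).
By the current-divider rule, I = I_total · G_k/ΣG = 32.5 × 0.01608 = 0.5225 µA.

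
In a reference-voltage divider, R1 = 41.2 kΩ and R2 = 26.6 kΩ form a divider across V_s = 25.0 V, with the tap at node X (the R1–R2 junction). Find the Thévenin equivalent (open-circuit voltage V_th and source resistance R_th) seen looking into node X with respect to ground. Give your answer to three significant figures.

V_th ≈ 9.81 V, R_th ≈ 16.2 kΩ

Open-circuit (no load on X): V_th = V_s · R2/(R1 + R2) = 25.0 × 26.6/(41.20 + 26.6) = 9.808 V.
With V_s suppressed (replaced by a short), R_th = R1 ‖ R2 = (41.20 × 26.6)/(41.20 + 26.6) = 16.16 kΩ.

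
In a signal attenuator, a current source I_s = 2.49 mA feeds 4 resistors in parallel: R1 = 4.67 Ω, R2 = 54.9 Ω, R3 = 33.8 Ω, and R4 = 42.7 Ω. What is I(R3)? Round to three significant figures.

ΣG = 1/4.67 + 1/54.9 + 1/33.8 + 1/42.7 = 0.2854.
R3 takes the fraction G_k/ΣG = 0.02959/0.2854 = 0.1037, so I = 2.49 × 0.1037 = 0.2582 mA.

I ≈ 0.258 mA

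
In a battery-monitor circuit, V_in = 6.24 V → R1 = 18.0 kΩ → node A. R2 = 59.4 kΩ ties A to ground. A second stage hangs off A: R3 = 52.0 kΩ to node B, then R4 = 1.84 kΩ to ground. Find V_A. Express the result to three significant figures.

Looking into the second stage from A: R3 + R4 = 53.84 kΩ appears in parallel with R2.
R2 ‖ (R3+R4) = 28.24 kΩ.
V_A = 6.24 × 28.24/(18.0 + 28.24) = 3.811 V.

V_A ≈ 3.81 V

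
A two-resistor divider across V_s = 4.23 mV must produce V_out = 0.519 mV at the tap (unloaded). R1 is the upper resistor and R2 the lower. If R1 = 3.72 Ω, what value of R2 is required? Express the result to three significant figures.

R2 ≈ 0.520 Ω

Required fraction k = V_out/V_s = 0.1227.
Rearranging, R2 = R1·k/(1−k) = 3.72 × 0.1399 = 0.5203 Ω.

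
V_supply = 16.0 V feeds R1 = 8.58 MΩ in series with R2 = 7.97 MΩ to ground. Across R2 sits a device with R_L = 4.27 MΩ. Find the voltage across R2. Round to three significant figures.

V_out ≈ 3.92 V

First combine the lower leg with the load: R2 ‖ R_L = 2.780 MΩ.
Now apply the divider: V_out = 16.0 × 0.2447 = 3.916 V.
(Unloaded it would be 7.71 V; the load pulls it down.)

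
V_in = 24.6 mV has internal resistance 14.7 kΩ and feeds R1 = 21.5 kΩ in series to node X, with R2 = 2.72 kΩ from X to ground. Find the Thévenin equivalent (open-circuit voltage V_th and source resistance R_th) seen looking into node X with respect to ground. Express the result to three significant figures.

V_th ≈ 1.72 mV, R_th ≈ 2.53 kΩ

R1' = 14.7 + 21.5 = 36.20 kΩ (source resistance + R1).
With X open, the divider is unloaded: V_th = 24.6 × 2.72/38.92 = 1.719 mV.
With V_in suppressed (replaced by a short), R_th = R1' ‖ R2 = (36.20 × 2.72)/(36.20 + 2.72) = 2.530 kΩ.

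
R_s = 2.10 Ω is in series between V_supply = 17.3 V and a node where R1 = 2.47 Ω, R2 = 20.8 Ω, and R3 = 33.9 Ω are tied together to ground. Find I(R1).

Combine the parallel branches: R_p = (1/2.47 + 1/20.8 + 1/33.9)⁻¹ = 2.073 Ω.
Node voltage V_A = V_supply · R_p/(R_s + R_p) = 17.3 × 0.4967 = 8.594 V.
I(R1) = V_A / R1 = 8.594/2.47 = 3.479 A.

I ≈ 3.48 A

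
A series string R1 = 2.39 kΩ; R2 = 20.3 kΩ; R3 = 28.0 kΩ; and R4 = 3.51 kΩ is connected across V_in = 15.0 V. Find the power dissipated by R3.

Series current I = V_in/ΣR = 15.0/54.20 = 0.2768 mA.
P = I²R = 0.07659 × 28.0 = 2.145 mW.

P ≈ 2.14 mW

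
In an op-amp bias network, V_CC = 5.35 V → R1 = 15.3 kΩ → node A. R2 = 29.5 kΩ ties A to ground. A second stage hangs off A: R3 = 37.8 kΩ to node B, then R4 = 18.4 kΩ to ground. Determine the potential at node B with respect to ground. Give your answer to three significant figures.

The second stage (R3 + R4 = 56.20 kΩ) loads node A in parallel with R2.
R2 ‖ (R3+R4) = 19.35 kΩ.
So V_A = 5.35 × 0.5584 = 2.987 V.
Stage 2 is unloaded, so V_B = V_A · R4/(R3+R4) = 2.987 × 18.4/56.20 = 0.9781 V.

V_B ≈ 0.978 V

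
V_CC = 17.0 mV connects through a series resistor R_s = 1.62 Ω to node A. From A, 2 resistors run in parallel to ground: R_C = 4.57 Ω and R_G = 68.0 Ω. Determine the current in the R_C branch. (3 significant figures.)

I ≈ 2.70 mA

Equivalent of the parallel group: R_p = 4.282 Ω.
V_A = 17.0 × 4.282/5.902 = 12.33 mV.
I(R_C) = V_A / R_C = 12.33/4.57 = 2.699 mA.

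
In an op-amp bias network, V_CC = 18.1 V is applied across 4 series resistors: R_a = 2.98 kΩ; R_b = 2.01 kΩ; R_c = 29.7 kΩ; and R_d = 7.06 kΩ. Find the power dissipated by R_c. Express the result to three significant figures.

ΣR = 41.75 kΩ → I = 18.1/41.75 = 0.4335 mA.
P = I²R = 0.1880 × 29.7 = 5.582 mW.

P ≈ 5.58 mW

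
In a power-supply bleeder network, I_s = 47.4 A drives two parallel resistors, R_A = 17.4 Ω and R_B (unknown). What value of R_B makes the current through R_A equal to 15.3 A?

R_B ≈ 8.29 Ω

The fraction through R_A equals R_B/(R_A+R_B).
With f = 0.3228, R_B = R_A · f/(1−f) = 17.4 × 0.4766 = 8.293 Ω.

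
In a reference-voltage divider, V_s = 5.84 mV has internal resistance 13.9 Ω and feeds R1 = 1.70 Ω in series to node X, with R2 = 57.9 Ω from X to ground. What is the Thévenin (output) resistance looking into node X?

R_th ≈ 12.3 Ω

R1' = 13.9 + 1.70 = 15.60 Ω (source resistance + R1).
Zeroing V_s shorts the top of R1' to ground, so R_th = R1' ‖ R2 = 12.29 Ω.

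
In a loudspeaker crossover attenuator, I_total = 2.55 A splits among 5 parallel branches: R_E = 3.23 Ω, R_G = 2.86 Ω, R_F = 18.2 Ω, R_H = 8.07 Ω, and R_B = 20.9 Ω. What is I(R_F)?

Conductances: ΣG = 1/3.23 + 1/2.86 + 1/18.2 + 1/8.07 + 1/20.9 = 0.8860 (1/Ω).
Current divider: I(R_F) = I_total · G_k/ΣG = 2.55 × (0.05495/0.8860) = 2.55 × 0.06202 = 0.1581 A.

I ≈ 0.158 A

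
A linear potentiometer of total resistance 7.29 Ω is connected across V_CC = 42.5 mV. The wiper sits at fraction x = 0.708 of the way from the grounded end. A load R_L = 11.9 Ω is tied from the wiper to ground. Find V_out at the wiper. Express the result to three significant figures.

V_out ≈ 26.7 mV

Split the track: R_lower = x·R_p = 5.161 Ω, R_upper = (1−x)·R_p = 2.129 Ω.
(x·R_p) ‖ R_L = 3.600 Ω.
Loaded-divider output: V_out = 42.5 × 0.6284 = 26.71 mV.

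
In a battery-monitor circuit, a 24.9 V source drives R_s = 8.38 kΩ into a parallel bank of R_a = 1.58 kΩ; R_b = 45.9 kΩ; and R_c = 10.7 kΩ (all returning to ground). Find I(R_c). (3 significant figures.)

I ≈ 0.320 mA

Equivalent of the parallel group: R_p = 1.337 kΩ.
V_A by voltage divider: V_A = 24.9 × 1.337/(8.38 + 1.337) = 3.425 V.
Branch current I = V_A/R_c = 3.425/10.7 = 0.3201 mA.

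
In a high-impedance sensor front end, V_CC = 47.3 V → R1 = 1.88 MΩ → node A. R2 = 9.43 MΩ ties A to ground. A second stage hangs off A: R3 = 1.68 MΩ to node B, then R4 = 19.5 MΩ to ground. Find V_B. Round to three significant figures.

Looking into the second stage from A: R3 + R4 = 21.18 MΩ appears in parallel with R2.
R2 ‖ (R3+R4) = 6.525 MΩ.
V_A = 47.3 × 6.525/(1.88 + 6.525) = 36.72 V.
Stage 2 is unloaded, so V_B = V_A · R4/(R3+R4) = 36.72 × 19.5/21.18 = 33.81 V.

V_B ≈ 33.8 V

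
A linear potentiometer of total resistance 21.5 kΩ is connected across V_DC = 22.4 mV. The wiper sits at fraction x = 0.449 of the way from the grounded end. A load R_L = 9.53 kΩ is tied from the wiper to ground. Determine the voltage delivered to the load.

Lower segment x·R_p = 9.654 kΩ; upper segment (1−x)·R_p = 11.85 kΩ.
Lower segment in parallel with the load: 9.654 ‖ 9.53 = 4.796 kΩ.
Loaded-divider output: V_out = 22.4 × 0.2882 = 6.455 mV.

V_out ≈ 6.45 mV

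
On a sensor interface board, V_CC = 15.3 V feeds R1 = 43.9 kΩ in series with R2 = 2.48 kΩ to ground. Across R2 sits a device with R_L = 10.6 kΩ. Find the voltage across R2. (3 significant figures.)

R2 ‖ R_L = (2.48 × 10.6)/(2.48 + 10.6) = 2.010 kΩ.
Then V_out = V_CC · R2'/(R1 + R2') = 15.3 × 2.010/45.91 = 0.6698 V.
(Unloaded it would be 0.818 V; the load pulls it down.)

V_out ≈ 0.670 V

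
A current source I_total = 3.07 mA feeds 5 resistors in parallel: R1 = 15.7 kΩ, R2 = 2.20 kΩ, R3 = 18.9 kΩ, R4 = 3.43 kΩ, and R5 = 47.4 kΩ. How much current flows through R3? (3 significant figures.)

ΣG = 1/15.7 + 1/2.20 + 1/18.9 + 1/3.43 + 1/47.4 = 0.8838.
By the current-divider rule, I = I_total · G_k/ΣG = 3.07 × 0.05987 = 0.1838 mA.

I ≈ 0.184 mA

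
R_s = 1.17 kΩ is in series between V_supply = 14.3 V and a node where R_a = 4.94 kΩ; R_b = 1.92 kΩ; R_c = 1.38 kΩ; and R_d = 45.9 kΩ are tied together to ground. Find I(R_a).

I ≈ 1.06 mA

Combine the parallel branches: R_p = (1/4.94 + 1/1.92 + 1/1.38 + 1/45.9)⁻¹ = 0.6804 kΩ.
V_A = 14.3 × 0.6804/1.850 = 5.258 V.
Branch current I = V_A/R_a = 5.258/4.94 = 1.064 mA.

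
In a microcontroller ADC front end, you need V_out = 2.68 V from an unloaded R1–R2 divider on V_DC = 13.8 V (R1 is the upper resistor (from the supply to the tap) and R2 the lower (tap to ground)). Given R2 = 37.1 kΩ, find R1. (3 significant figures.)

The divider ratio is R2/(R1+R2) = 2.68/13.8 = 0.1942.
R1 = R2·(1/k − 1) = 37.1 × 4.149 = 153.9 kΩ.

R1 ≈ 154 kΩ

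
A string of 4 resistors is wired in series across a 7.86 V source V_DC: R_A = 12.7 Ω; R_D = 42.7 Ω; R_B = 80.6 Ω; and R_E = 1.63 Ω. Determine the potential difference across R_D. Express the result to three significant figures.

ΣR = 12.7 + 42.7 + 80.6 + 1.63 = 137.6 Ω.
By the voltage-divider rule, V = 7.86 × 42.70/137.6 = 2.439 V.

V ≈ 2.44 V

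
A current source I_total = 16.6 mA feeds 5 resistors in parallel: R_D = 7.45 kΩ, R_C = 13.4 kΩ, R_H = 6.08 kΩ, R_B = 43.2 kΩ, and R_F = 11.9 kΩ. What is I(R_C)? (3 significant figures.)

I ≈ 2.58 mA

ΣG = 1/7.45 + 1/13.4 + 1/6.08 + 1/43.2 + 1/11.9 = 0.4805.
Current divider: I(R_C) = I_total · G_k/ΣG = 16.6 × (0.07463/0.4805) = 16.6 × 0.1553 = 2.578 mA.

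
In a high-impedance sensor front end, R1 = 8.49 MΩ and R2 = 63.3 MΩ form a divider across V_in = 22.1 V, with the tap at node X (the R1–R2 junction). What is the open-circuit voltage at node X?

V_th ≈ 19.5 V

V_th is the unloaded tap voltage: V_in · R2/(R1+R2) = 22.1 × 0.8817 = 19.49 V.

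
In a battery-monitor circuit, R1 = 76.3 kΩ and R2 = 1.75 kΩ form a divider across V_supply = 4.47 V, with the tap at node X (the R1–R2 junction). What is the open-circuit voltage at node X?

Open-circuit (no load on X): V_th = V_supply · R2/(R1 + R2) = 4.47 × 1.75/(76.30 + 1.75) = 0.1002 V.

V_th ≈ 0.100 V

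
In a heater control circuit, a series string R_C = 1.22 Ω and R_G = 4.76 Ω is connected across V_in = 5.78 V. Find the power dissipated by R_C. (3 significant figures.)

ΣR = 5.980 Ω → I = 5.78/5.980 = 0.9666 A.
P = I²R = 0.9342 × 1.22 = 1.140 W.

P ≈ 1.14 W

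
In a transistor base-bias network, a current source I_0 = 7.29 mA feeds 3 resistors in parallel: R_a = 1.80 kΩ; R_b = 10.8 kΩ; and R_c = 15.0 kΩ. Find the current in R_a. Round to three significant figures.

I ≈ 5.67 mA

Conductances: ΣG = 1/1.80 + 1/10.8 + 1/15.0 = 0.7148 (1/kΩ).
R_a takes the fraction G_k/ΣG = 0.5556/0.7148 = 0.7772, so I = 7.29 × 0.7772 = 5.666 mA.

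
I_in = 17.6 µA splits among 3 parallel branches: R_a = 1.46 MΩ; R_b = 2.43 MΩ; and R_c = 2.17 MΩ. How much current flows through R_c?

Conductances: ΣG = 1/1.46 + 1/2.43 + 1/2.17 = 1.557 (1/MΩ).
By the current-divider rule, I = I_in · G_k/ΣG = 17.6 × 0.2959 = 5.208 µA.

I ≈ 5.21 µA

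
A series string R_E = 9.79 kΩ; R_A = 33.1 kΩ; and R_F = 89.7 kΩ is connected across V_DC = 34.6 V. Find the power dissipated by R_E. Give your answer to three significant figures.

P ≈ 0.667 mW

The common current is I = 34.6/132.6 = 0.2610 mA.
V(R_E) = I·R = 2.555 V; P = V·I = 2.555 × 0.2610 = 0.6667 mW.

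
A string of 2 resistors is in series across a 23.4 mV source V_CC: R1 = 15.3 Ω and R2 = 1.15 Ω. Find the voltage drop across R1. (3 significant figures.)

V ≈ 21.8 mV

Series total: ΣR = 15.3 + 1.15 = 16.45 Ω.
V = V_CC · R/ΣR = 23.4 × 0.9301 = 21.76 mV.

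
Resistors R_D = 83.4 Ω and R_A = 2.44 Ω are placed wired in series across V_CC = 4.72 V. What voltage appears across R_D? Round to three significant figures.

Total series resistance ΣR = 83.4 + 2.44 = 85.84 Ω.
By the voltage-divider rule, V = 4.72 × 83.40/85.84 = 4.586 V.

V ≈ 4.59 V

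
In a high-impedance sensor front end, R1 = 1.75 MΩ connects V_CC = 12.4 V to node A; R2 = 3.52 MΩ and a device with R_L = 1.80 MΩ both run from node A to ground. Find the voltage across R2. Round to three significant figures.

The load sits in parallel with R2, giving an effective lower resistance R2' = R2·R_L/(R2+R_L) = 1.191 MΩ.
Then V_out = V_CC · R2'/(R1 + R2') = 12.4 × 1.191/2.941 = 5.022 V.

V_out ≈ 5.02 V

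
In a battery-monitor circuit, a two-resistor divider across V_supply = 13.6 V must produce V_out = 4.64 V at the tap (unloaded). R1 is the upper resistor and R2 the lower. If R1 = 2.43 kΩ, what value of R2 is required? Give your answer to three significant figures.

Required fraction k = V_out/V_supply = 0.3412.
So R2 = R1 · V_out/(V_supply − V_out) = 2.43 × 4.64/(13.6 − 4.64) = 2.43 × 0.5179 = 1.258 kΩ.

R2 ≈ 1.26 kΩ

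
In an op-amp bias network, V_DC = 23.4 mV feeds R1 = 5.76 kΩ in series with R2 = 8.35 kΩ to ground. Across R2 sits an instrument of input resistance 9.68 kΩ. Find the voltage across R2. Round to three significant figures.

The load sits in parallel with R2, giving an effective lower resistance R2' = R2·R_L/(R2+R_L) = 4.483 kΩ.
Then V_out = V_DC · R2'/(R1 + R2') = 23.4 × 4.483/10.24 = 10.24 mV.

V_out ≈ 10.2 mV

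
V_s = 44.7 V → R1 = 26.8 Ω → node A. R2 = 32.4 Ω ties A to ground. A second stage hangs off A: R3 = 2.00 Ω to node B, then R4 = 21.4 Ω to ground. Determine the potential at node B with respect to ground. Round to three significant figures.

V_B ≈ 13.8 V

The second stage (R3 + R4 = 23.40 Ω) loads node A in parallel with R2.
Effective lower resistance at A: R2 ‖ 23.40 = 13.59 Ω.
First divider: V_A = V_s · 13.59/(26.8 + 13.59) = 15.04 V.
V_B = V_A × 0.9145 = 13.75 V.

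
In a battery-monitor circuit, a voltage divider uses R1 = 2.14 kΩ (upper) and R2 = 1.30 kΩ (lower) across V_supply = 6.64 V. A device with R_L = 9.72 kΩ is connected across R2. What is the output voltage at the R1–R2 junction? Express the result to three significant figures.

V_out ≈ 2.32 V

First combine the lower leg with the load: R2 ‖ R_L = 1.147 kΩ.
Now apply the divider: V_out = 6.64 × 0.3489 = 2.317 V.
(Unloaded it would be 2.51 V; the load pulls it down.)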